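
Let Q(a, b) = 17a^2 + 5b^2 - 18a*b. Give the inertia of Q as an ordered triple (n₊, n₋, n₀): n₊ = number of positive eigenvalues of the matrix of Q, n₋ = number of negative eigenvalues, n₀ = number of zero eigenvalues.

(2, 0, 0)

The symmetric matrix is A = [[17, -9], [-9, 5]].
Applying the same elementary operations to the rows and columns of A produces a congruent diagonal matrix with entries 17, 4/17.
Counting signs: 2 positive.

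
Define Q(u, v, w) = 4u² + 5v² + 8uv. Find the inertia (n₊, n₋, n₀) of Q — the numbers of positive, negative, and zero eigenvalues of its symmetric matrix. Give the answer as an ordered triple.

The symmetric matrix is A = [[4, 4, 0], [4, 5, 0], [0, 0, 0]].
Applying the same elementary operations to the rows and columns of A produces a congruent diagonal matrix with entries 4, 1, 0.
So there are 2 positive, 1 zero pivots.

(2, 0, 1)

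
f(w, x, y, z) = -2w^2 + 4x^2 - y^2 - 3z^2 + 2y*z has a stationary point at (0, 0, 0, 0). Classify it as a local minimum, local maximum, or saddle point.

The Hessian at the origin is H = [[-4, 0, 0, 0], [0, 8, 0, 0], [0, 0, -2, 2], [0, 0, 2, -6]].
Symmetric row and column elimination reduces H to a congruent diagonal form with pivots -4, 8, -2, -4.
That gives 1 positive, 3 negative pivots.
H is indefinite, so the origin is a saddle point.

saddle point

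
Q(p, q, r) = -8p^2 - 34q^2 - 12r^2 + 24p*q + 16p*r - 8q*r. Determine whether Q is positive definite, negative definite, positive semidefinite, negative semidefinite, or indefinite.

negative semidefinite

The associated matrix is A = [[-8, 12, 8], [12, -34, -4], [8, -4, -12]].
Row-reducing A symmetrically gives the diagonal entries -8, -16, 0.
So there are 2 negative, 1 zero pivots.
Hence Q is negative semidefinite.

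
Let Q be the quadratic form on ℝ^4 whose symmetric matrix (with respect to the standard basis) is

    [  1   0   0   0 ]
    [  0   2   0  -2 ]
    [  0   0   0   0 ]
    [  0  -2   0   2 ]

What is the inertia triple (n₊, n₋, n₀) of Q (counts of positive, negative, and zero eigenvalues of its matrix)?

(2, 0, 2)

Congruent diagonalization of A (simultaneous row and column reduction) yields pivots 1, 2, 0, 0.
So there are 2 positive, 2 zero pivots.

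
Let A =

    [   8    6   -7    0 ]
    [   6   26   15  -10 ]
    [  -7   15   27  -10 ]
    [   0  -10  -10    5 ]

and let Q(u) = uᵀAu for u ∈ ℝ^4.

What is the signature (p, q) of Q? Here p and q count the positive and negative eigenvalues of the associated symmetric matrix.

(4, 0)

Symmetric row and column elimination reduces A to a congruent diagonal form with pivots 8, 43/2, 155/86, 5/31.
Counting signs: 4 positive.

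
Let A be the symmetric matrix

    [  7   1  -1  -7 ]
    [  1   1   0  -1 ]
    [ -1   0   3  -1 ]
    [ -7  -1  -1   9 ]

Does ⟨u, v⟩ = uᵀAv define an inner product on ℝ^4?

Applying the same elementary operations to the rows and columns of A produces a congruent diagonal matrix with entries 7, 6/7, 17/6, 10/17.
Counting signs: 4 positive.
Hence Q is positive definite.
⟨·,·⟩ is an inner product exactly when A is positive definite.

yes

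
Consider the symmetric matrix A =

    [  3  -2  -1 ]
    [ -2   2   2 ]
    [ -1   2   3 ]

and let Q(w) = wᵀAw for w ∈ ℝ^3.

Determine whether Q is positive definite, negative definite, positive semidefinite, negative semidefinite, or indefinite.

positive semidefinite

Symmetric row and column elimination reduces A to a congruent diagonal form with pivots 3, 2/3, 0.
That gives 2 positive, 1 zero pivots.
Hence Q is positive semidefinite.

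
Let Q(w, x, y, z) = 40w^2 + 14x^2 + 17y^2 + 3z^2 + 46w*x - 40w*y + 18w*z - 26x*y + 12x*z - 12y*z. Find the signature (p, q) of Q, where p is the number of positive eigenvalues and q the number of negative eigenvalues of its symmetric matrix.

The associated matrix is A = [[40, 23, -20, 9], [23, 14, -13, 6], [-20, -13, 17, -6], [9, 6, -6, 3]].
Row-reducing A symmetrically gives the diagonal entries 40, 31/40, 127/31, 12/127.
Counting signs: 4 positive.

(4, 0)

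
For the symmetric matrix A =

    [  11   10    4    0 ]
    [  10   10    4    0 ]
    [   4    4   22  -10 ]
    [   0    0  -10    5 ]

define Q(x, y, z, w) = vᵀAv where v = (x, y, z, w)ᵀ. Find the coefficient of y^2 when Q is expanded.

The coefficient of y^2 is the diagonal entry A[2,2] = 10.

10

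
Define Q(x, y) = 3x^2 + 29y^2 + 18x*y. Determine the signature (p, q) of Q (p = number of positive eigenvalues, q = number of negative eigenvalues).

(2, 0)

The symmetric matrix is A = [[3, 9], [9, 29]].
Symmetric row and column elimination reduces A to a congruent diagonal form with pivots 3, 2.
That gives 2 positive pivots.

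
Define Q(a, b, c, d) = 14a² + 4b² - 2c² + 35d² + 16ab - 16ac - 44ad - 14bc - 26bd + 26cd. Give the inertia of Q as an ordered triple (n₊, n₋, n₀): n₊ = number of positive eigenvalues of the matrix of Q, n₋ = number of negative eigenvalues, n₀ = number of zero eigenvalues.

The associated matrix is A = [[14, 8, -8, -22], [8, 4, -7, -13], [-8, -7, -2, 13], [-22, -13, 13, 35]].
An LDLᵀ factorisation of A has diagonal entries 14, -4/7, 15/4, -3/5.
Counting signs: 2 positive, 2 negative.

(2, 2, 0)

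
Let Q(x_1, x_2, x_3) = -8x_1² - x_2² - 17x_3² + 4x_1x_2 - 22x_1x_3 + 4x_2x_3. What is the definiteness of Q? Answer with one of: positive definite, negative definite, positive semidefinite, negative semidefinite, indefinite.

negative definite

The symmetric matrix of Q is A = [[-8, 2, -11], [2, -1, 2], [-11, 2, -17]].
Leading principal minors: Δ_1 = -8, Δ_2 = 4, Δ_3 = -3.
The signs alternate starting with Δ_1 < 0, so by Sylvester's criterion Q is negative definite.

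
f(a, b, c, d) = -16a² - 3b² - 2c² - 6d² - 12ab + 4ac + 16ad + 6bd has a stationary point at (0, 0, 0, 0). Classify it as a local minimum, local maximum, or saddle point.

local maximum

The Hessian at the origin is H = [[-32, -12, 4, 16], [-12, -6, 0, 6], [4, 0, -4, 0], [16, 6, 0, -12]].
Applying the same elementary operations to the rows and columns of H produces a congruent diagonal matrix with entries -32, -3/2, -2, -2.
Counting signs: 4 negative.
H is negative definite, so the origin is a strict local maximum.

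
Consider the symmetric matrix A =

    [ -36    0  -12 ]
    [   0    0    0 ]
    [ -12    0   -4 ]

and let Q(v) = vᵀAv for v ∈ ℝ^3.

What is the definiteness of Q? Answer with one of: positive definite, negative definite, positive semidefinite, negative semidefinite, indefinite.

Applying the same elementary operations to the rows and columns of A produces a congruent diagonal matrix with entries -36, 0, 0.
So there are 1 negative, 2 zero pivots.
Hence Q is negative semidefinite.

negative semidefinite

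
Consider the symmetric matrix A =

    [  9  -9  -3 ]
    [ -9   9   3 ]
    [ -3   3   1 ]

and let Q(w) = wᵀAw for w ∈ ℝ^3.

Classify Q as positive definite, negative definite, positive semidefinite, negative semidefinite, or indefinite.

Row-reducing A symmetrically gives the diagonal entries 9, 0, 0.
So there are 1 positive, 2 zero pivots.
Hence Q is positive semidefinite.

positive semidefinite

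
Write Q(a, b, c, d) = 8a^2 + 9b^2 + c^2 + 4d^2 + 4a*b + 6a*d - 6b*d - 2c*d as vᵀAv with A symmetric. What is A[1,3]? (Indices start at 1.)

The coefficient of a·c in Q is 0. For a symmetric A this equals A[1,3] + A[3,1] = 2·A[1,3].
So A[1,3] = 0/2 = 0.

0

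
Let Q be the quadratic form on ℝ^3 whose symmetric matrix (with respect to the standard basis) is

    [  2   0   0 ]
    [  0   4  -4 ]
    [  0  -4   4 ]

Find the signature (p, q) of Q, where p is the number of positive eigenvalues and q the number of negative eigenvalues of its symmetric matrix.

(2, 0)

Row-reducing A symmetrically gives the diagonal entries 2, 4, 0.
So there are 2 positive, 1 zero pivots.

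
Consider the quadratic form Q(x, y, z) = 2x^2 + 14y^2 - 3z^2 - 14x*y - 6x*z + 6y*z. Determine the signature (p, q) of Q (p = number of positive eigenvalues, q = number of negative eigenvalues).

The associated matrix is A = [[2, -7, -3], [-7, 14, 3], [-3, 3, -3]].
Applying the same elementary operations to the rows and columns of A produces a congruent diagonal matrix with entries 2, -21/2, -15/7.
Counting signs: 1 positive, 2 negative.

(1, 2)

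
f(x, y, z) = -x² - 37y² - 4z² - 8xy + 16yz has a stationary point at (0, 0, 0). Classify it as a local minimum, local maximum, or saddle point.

The Hessian at the origin is H = [[-2, -8, 0], [-8, -74, 16], [0, 16, -8]].
Row-reducing H symmetrically gives the diagonal entries -2, -42, -40/21.
Counting signs: 3 negative.
H is negative definite, so the origin is a strict local maximum.

local maximum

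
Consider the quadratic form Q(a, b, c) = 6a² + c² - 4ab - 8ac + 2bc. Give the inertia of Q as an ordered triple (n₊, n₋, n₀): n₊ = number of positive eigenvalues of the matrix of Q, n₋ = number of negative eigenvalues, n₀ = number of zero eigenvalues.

(1, 2, 0)

The symmetric matrix is A = [[6, -2, -4], [-2, 0, 1], [-4, 1, 1]].
Symmetric row and column elimination reduces A to a congruent diagonal form with pivots 6, -2/3, -3/2.
So there are 1 positive, 2 negative pivots.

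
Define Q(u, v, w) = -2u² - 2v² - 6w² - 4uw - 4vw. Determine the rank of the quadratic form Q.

3

The associated matrix is A = [[-2, 0, -2], [0, -2, -2], [-2, -2, -6]].
An LDLᵀ factorisation of A has diagonal entries -2, -2, -2.
That gives 3 negative pivots.
The rank is the number of nonzero pivots: 3.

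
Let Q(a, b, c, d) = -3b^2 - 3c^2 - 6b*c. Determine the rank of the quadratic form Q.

Write A = [[0, 0, 0, 0], [0, -3, -3, 0], [0, -3, -3, 0], [0, 0, 0, 0]].
Row-reducing A symmetrically gives the diagonal entries 0, -3, 0, 0.
So there are 1 negative, 3 zero pivots.
The rank is the number of nonzero pivots: 1.

1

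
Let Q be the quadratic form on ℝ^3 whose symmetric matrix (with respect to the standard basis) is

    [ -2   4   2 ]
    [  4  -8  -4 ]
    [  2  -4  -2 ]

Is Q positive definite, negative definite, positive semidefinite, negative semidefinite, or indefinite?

negative semidefinite

Congruent diagonalization of A (simultaneous row and column reduction) yields pivots -2, 0, 0.
So there are 1 negative, 2 zero pivots.
Hence Q is negative semidefinite.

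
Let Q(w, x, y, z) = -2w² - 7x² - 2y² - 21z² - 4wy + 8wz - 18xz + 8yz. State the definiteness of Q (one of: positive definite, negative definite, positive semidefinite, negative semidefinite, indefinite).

negative semidefinite

The symmetric matrix is A = [[-2, 0, -2, 4], [0, -7, 0, -9], [-2, 0, -2, 4], [4, -9, 4, -21]].
Row-reducing A symmetrically gives the diagonal entries -2, -7, 0, -10/7.
So there are 3 negative, 1 zero pivots.
Hence Q is negative semidefinite.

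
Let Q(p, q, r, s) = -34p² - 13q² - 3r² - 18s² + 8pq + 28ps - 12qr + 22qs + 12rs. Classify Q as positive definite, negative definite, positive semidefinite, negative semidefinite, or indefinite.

The associated matrix is A = [[-34, 4, 0, 14], [4, -13, -6, 11], [0, -6, -3, 6], [14, 11, 6, -18]].
An LDLᵀ factorisation of A has diagonal entries -34, -213/17, -9/71, 5/9.
That gives 1 positive, 3 negative pivots.
Hence Q is indefinite.

indefinite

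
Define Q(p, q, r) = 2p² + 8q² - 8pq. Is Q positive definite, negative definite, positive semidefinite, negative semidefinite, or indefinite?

The symmetric matrix is A = [[2, -4, 0], [-4, 8, 0], [0, 0, 0]].
Symmetric row and column elimination reduces A to a congruent diagonal form with pivots 2, 0, 0.
So there are 1 positive, 2 zero pivots.
Hence Q is positive semidefinite.

positive semidefinite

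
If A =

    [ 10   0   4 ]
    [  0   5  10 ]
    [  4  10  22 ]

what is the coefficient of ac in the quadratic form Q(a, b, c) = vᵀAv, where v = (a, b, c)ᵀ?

The coefficient of ac is A[1,3] + A[3,1] = 2·4 = 8.

8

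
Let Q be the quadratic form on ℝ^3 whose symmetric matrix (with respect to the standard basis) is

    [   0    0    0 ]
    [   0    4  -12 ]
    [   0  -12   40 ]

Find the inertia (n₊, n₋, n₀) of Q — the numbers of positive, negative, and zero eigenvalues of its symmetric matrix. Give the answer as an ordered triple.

(2, 0, 1)

Congruent diagonalization of A (simultaneous row and column reduction) yields pivots 0, 4, 4.
So there are 2 positive, 1 zero pivots.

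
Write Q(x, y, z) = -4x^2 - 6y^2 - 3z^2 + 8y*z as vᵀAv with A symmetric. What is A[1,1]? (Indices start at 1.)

-4

The coefficient of x^2 in Q is -4, and that is exactly A[1,1].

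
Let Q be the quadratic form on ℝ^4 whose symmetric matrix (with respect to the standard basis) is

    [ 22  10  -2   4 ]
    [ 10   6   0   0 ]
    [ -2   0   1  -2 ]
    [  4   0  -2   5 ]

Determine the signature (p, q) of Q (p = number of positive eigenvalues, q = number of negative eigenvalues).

(4, 0)

An LDLᵀ factorisation of A has diagonal entries 22, 16/11, 1/4, 1.
That gives 4 positive pivots.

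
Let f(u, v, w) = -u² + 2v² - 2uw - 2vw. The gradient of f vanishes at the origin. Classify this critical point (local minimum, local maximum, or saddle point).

The Hessian at the origin is H = [[-2, 0, -2], [0, 4, -2], [-2, -2, 0]].
An LDLᵀ factorisation of H has diagonal entries -2, 4, 1.
Counting signs: 2 positive, 1 negative.
H is indefinite, so the origin is a saddle point.

saddle point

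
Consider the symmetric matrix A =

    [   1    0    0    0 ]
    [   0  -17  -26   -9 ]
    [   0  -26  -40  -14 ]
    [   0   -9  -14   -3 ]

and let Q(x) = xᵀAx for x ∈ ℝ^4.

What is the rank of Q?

An LDLᵀ factorisation of A has diagonal entries 1, -17, -4/17, 2.
So there are 2 positive, 2 negative pivots.
The rank is the number of nonzero pivots: 4.

4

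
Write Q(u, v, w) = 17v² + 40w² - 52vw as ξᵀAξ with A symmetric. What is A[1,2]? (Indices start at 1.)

0

The coefficient of u·v in Q is 0. For a symmetric A this equals A[1,2] + A[2,1] = 2·A[1,2].
So A[1,2] = 0/2 = 0.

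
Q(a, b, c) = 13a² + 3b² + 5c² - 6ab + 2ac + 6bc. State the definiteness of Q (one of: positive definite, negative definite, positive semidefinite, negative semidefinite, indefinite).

positive definite

The symmetric matrix is A = [[13, -3, 1], [-3, 3, 3], [1, 3, 5]].
Congruent diagonalization of A (simultaneous row and column reduction) yields pivots 13, 30/13, 2/5.
That gives 3 positive pivots.
Hence Q is positive definite.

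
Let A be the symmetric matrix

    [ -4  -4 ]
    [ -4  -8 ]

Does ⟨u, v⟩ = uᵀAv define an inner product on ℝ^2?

For the 2×2 matrix [[-4, -4], [-4, -8]]: det = -4·-8 − (-4)² = 16, trace = -12.
det > 0 so both eigenvalues share the sign of the trace; trace = -12 < 0 ⇒ both negative.
⟨·,·⟩ is an inner product exactly when A is positive definite.

no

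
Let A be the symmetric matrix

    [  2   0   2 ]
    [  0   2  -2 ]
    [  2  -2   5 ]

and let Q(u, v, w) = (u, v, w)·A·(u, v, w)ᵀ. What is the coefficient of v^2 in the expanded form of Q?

The coefficient of v^2 is the diagonal entry A[2,2] = 2.

2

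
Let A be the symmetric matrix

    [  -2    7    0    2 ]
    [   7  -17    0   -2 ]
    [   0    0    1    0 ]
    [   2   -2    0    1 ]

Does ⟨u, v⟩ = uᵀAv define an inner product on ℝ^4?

no

An LDLᵀ factorisation of A has diagonal entries -2, 15/2, 1, -1/3.
Counting signs: 2 positive, 2 negative.
Hence Q is indefinite.
⟨·,·⟩ is an inner product exactly when A is positive definite.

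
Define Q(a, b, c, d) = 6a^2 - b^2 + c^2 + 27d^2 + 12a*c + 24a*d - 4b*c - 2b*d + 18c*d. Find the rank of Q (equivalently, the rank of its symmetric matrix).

4

The associated matrix is A = [[6, 0, 6, 12], [0, -1, -2, -1], [6, -2, 1, 9], [12, -1, 9, 27]].
Applying the same elementary operations to the rows and columns of A produces a congruent diagonal matrix with entries 6, -1, -1, 5.
That gives 2 positive, 2 negative pivots.
The rank is the number of nonzero pivots: 4.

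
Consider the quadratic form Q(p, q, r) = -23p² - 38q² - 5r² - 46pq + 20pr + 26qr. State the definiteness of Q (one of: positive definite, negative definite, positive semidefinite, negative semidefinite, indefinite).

negative definite

The symmetric matrix of Q is A = [[-23, -23, 10], [-23, -38, 13], [10, 13, -5]].
Leading principal minors: Δ_1 = -23, Δ_2 = 345, Δ_3 = -18.
The signs alternate starting with Δ_1 < 0, so by Sylvester's criterion Q is negative definite.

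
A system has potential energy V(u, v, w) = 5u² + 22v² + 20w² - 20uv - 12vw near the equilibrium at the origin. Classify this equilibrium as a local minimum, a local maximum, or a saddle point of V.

The Hessian at the origin is H = [[10, -20, 0], [-20, 44, -12], [0, -12, 40]].
An LDLᵀ factorisation of H has diagonal entries 10, 4, 4.
That gives 3 positive pivots.
H is positive definite, so the origin is a strict local minimum.

local minimum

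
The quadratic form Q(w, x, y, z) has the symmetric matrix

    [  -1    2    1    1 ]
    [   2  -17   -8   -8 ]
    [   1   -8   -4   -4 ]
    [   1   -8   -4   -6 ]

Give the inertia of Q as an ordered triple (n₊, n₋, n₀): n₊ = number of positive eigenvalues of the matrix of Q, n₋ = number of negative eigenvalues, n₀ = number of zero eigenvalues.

(0, 4, 0)

Symmetric row and column elimination reduces A to a congruent diagonal form with pivots -1, -13, -3/13, -2.
So there are 4 negative pivots.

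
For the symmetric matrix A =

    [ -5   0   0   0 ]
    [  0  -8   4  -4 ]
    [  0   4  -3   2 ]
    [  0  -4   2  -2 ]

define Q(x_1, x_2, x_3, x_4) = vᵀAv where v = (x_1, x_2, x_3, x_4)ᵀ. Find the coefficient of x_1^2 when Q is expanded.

-5

The coefficient of x_1^2 is the diagonal entry A[1,1] = -5.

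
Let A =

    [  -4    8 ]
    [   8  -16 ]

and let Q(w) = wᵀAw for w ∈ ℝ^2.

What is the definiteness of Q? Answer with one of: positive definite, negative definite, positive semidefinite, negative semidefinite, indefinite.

negative semidefinite

For the 2×2 matrix [[-4, 8], [8, -16]]: det = -4·-16 − (8)² = 0, trace = -20.
det = 0 so one eigenvalue is zero; the form is semidefinite with the sign of the trace.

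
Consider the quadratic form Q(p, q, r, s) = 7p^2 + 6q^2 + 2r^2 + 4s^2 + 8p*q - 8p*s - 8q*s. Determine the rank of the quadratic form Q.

Write A = [[7, 4, 0, -4], [4, 6, 0, -4], [0, 0, 2, 0], [-4, -4, 0, 4]].
An LDLᵀ factorisation of A has diagonal entries 7, 26/7, 2, 12/13.
Counting signs: 4 positive.
The rank is the number of nonzero pivots: 4.

4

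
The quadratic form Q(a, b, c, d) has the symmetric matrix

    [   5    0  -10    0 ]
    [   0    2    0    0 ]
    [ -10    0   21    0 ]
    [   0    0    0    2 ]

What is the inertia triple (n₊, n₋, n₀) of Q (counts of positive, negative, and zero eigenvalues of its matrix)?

Applying the same elementary operations to the rows and columns of A produces a congruent diagonal matrix with entries 5, 2, 1, 2.
Counting signs: 4 positive.

(4, 0, 0)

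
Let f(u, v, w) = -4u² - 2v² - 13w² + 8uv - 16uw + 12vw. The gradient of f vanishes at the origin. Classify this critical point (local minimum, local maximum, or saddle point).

The Hessian at the origin is H = [[-8, 8, -16], [8, -4, 12], [-16, 12, -26]].
Symmetric row and column elimination reduces H to a congruent diagonal form with pivots -8, 4, 2.
Counting signs: 2 positive, 1 negative.
H is indefinite, so the origin is a saddle point.

saddle point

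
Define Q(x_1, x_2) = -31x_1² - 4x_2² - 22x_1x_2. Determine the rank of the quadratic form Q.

Write A = [[-31, -11], [-11, -4]].
Row-reducing A symmetrically gives the diagonal entries -31, -3/31.
That gives 2 negative pivots.
The rank is the number of nonzero pivots: 2.

2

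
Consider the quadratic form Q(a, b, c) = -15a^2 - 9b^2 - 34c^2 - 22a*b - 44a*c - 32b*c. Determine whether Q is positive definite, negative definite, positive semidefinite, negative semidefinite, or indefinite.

The associated matrix is A = [[-15, -11, -22], [-11, -9, -16], [-22, -16, -34]].
An LDLᵀ factorisation of A has diagonal entries -15, -14/15, -12/7.
That gives 3 negative pivots.
Hence Q is negative definite.

negative definite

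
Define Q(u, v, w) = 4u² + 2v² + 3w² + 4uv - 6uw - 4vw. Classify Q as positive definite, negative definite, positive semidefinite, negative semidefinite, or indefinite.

positive definite

The symmetric matrix is A = [[4, 2, -3], [2, 2, -2], [-3, -2, 3]].
Symmetric row and column elimination reduces A to a congruent diagonal form with pivots 4, 1, 1/2.
So there are 3 positive pivots.
Hence Q is positive definite.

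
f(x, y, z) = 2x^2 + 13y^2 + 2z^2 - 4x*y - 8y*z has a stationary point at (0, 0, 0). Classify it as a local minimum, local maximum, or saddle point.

local minimum

The Hessian at the origin is H = [[4, -4, 0], [-4, 26, -8], [0, -8, 4]].
Congruent diagonalization of H (simultaneous row and column reduction) yields pivots 4, 22, 12/11.
Counting signs: 3 positive.
H is positive definite, so the origin is a strict local minimum.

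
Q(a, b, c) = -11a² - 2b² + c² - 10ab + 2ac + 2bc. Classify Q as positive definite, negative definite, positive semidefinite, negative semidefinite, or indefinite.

indefinite

The associated matrix is A = [[-11, -5, 1], [-5, -2, 1], [1, 1, 1]].
Congruent diagonalization of A (simultaneous row and column reduction) yields pivots -11, 3/11, 0.
Counting signs: 1 positive, 1 negative, 1 zero.
Hence Q is indefinite.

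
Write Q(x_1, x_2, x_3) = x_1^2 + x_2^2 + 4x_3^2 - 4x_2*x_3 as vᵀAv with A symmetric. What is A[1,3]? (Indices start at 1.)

The coefficient of x_1·x_3 in Q is 0. For a symmetric A this equals A[1,3] + A[3,1] = 2·A[1,3].
So A[1,3] = 0/2 = 0.

0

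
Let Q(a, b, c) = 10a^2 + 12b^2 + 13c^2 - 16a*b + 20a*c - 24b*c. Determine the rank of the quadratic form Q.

The symmetric matrix is A = [[10, -8, 10], [-8, 12, -12], [10, -12, 13]].
Symmetric row and column elimination reduces A to a congruent diagonal form with pivots 10, 28/5, 1/7.
Counting signs: 3 positive.
The rank is the number of nonzero pivots: 3.

3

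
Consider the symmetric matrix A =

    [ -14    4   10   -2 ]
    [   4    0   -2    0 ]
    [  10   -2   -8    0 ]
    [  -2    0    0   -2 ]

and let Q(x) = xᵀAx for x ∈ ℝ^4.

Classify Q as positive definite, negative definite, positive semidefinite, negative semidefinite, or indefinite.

indefinite

Congruent diagonalization of A (simultaneous row and column reduction) yields pivots -14, 8/7, -3/2, -4/3.
Counting signs: 1 positive, 3 negative.
Hence Q is indefinite.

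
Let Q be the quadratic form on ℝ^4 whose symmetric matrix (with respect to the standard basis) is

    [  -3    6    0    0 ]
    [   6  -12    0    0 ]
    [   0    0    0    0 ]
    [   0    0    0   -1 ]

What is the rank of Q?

2

Row-reducing A symmetrically gives the diagonal entries -3, 0, 0, -1.
So there are 2 negative, 2 zero pivots.
The rank is the number of nonzero pivots: 2.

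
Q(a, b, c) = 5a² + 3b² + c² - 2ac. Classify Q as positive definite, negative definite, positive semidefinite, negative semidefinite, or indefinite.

The symmetric matrix of Q is A = [[5, 0, -1], [0, 3, 0], [-1, 0, 1]].
Leading principal minors: Δ_1 = 5, Δ_2 = 15, Δ_3 = 12.
All leading principal minors are positive, so by Sylvester's criterion Q is positive definite.

positive definite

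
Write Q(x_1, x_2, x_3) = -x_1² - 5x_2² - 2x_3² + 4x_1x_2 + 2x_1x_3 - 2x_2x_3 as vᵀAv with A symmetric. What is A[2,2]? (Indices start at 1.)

-5

The coefficient of x_2² in Q is -5, and that is exactly A[2,2].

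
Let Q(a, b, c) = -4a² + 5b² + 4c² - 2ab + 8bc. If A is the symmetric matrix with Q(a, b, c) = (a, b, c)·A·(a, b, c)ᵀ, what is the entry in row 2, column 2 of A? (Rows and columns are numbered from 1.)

The coefficient of b² in Q is 5, and that is exactly A[2,2].

5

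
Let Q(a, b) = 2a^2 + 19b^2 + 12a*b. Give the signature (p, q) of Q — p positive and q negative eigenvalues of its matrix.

Write A = [[2, 6], [6, 19]].
Congruent diagonalization of A (simultaneous row and column reduction) yields pivots 2, 1.
That gives 2 positive pivots.

(2, 0)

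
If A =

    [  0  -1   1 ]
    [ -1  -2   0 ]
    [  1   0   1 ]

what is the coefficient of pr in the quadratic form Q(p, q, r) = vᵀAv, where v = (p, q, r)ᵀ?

2

The coefficient of pr is A[1,3] + A[3,1] = 2·1 = 2.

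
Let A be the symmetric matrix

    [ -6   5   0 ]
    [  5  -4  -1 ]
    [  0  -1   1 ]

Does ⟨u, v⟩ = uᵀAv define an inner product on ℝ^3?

no

Applying the same elementary operations to the rows and columns of A produces a congruent diagonal matrix with entries -6, 1/6, -5.
That gives 1 positive, 2 negative pivots.
Hence Q is indefinite.
⟨·,·⟩ is an inner product exactly when A is positive definite.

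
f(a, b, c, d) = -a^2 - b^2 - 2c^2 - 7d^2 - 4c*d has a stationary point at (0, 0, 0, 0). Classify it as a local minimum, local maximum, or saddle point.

local maximum

The Hessian at the origin is H = [[-2, 0, 0, 0], [0, -2, 0, 0], [0, 0, -4, -4], [0, 0, -4, -14]].
Symmetric row and column elimination reduces H to a congruent diagonal form with pivots -2, -2, -4, -10.
That gives 4 negative pivots.
H is negative definite, so the origin is a strict local maximum.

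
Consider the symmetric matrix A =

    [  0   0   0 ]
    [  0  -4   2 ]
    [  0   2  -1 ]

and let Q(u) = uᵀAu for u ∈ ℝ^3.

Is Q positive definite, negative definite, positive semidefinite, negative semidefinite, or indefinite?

negative semidefinite

Row-reducing A symmetrically gives the diagonal entries 0, -4, 0.
That gives 1 negative, 2 zero pivots.
Hence Q is negative semidefinite.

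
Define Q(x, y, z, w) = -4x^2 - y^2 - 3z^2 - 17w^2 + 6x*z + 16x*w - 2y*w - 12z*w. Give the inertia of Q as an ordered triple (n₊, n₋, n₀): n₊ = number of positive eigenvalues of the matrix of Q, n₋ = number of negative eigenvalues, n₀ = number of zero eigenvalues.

(0, 3, 1)

The symmetric matrix is A = [[-4, 0, 3, 8], [0, -1, 0, -1], [3, 0, -3, -6], [8, -1, -6, -17]].
Symmetric row and column elimination reduces A to a congruent diagonal form with pivots -4, -1, -3/4, 0.
That gives 3 negative, 1 zero pivots.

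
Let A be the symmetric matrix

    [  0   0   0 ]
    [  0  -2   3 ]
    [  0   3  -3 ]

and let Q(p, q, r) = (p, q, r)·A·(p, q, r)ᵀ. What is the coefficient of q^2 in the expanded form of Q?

-2

The coefficient of q^2 is the diagonal entry A[2,2] = -2.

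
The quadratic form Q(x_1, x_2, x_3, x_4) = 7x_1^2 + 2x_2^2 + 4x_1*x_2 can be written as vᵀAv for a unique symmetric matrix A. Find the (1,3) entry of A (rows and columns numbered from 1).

The coefficient of x_1·x_3 in Q is 0. For a symmetric A this equals A[1,3] + A[3,1] = 2·A[1,3].
So A[1,3] = 0/2 = 0.

0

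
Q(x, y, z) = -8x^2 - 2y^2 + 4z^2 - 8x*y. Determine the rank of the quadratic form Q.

2

The associated matrix is A = [[-8, -4, 0], [-4, -2, 0], [0, 0, 4]].
Applying the same elementary operations to the rows and columns of A produces a congruent diagonal matrix with entries -8, 0, 4.
So there are 1 positive, 1 negative, 1 zero pivots.
The rank is the number of nonzero pivots: 2.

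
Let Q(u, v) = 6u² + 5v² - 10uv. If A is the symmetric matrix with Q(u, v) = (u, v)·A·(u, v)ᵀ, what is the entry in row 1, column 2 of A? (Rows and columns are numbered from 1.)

The coefficient of u·v in Q is -10. For a symmetric A this equals A[1,2] + A[2,1] = 2·A[1,2].
So A[1,2] = -10/2 = -5.

-5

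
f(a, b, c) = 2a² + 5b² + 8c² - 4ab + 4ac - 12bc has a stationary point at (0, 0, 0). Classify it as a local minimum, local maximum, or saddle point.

local minimum

The Hessian at the origin is H = [[4, -4, 4], [-4, 10, -12], [4, -12, 16]].
An LDLᵀ factorisation of H has diagonal entries 4, 6, 4/3.
So there are 3 positive pivots.
H is positive definite, so the origin is a strict local minimum.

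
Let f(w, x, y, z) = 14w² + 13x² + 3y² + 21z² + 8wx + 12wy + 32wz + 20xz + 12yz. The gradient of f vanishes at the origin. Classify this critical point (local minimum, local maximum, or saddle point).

local minimum

The Hessian at the origin is H = [[28, 8, 12, 32], [8, 26, 0, 20], [12, 0, 6, 12], [32, 20, 12, 42]].
Row-reducing H symmetrically gives the diagonal entries 28, 166/7, 30/83, 2/5.
That gives 4 positive pivots.
H is positive definite, so the origin is a strict local minimum.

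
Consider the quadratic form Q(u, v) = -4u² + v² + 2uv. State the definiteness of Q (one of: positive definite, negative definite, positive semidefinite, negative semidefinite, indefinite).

indefinite

The symmetric matrix of Q is [[-4, 1], [1, 1]].
For the 2×2 matrix [[-4, 1], [1, 1]]: det = -4·1 − (1)² = -5, trace = -3.
det < 0 so the eigenvalues have opposite signs; the form is indefinite.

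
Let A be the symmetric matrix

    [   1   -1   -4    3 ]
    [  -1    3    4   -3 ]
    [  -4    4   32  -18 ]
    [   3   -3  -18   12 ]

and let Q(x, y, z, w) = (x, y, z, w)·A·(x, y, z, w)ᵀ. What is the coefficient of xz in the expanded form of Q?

The coefficient of xz is A[1,3] + A[3,1] = 2·(-4) = -8.

-8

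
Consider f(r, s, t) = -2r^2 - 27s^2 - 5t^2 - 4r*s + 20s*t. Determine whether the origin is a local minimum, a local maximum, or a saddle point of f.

local maximum

The Hessian at the origin is H = [[-4, -4, 0], [-4, -54, 20], [0, 20, -10]].
Symmetric row and column elimination reduces H to a congruent diagonal form with pivots -4, -50, -2.
Counting signs: 3 negative.
H is negative definite, so the origin is a strict local maximum.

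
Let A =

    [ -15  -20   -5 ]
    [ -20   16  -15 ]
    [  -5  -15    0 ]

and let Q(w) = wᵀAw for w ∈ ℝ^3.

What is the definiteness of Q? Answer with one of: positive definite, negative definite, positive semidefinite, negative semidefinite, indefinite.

An LDLᵀ factorisation of A has diagonal entries -15, 128/3, 5/128.
So there are 2 positive, 1 negative pivots.
Hence Q is indefinite.

indefinite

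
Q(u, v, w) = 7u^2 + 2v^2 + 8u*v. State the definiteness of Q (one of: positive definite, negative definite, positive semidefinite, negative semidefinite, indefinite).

The symmetric matrix is A = [[7, 4, 0], [4, 2, 0], [0, 0, 0]].
Congruent diagonalization of A (simultaneous row and column reduction) yields pivots 7, -2/7, 0.
So there are 1 positive, 1 negative, 1 zero pivots.
Hence Q is indefinite.

indefinite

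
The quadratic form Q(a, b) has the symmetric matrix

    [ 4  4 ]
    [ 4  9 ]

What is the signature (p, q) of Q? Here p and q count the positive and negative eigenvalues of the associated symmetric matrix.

(2, 0)

Symmetric row and column elimination reduces A to a congruent diagonal form with pivots 4, 5.
So there are 2 positive pivots.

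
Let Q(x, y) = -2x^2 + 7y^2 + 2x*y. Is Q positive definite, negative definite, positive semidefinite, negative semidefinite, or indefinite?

The symmetric matrix of Q is [[-2, 1], [1, 7]].
For the 2×2 matrix [[-2, 1], [1, 7]]: det = -2·7 − (1)² = -15, trace = 5.
det < 0 so the eigenvalues have opposite signs; the form is indefinite.

indefinite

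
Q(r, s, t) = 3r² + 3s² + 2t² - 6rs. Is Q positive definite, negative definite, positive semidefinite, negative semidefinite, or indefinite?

positive semidefinite

Write A = [[3, -3, 0], [-3, 3, 0], [0, 0, 2]].
Row-reducing A symmetrically gives the diagonal entries 3, 0, 2.
Counting signs: 2 positive, 1 zero.
Hence Q is positive semidefinite.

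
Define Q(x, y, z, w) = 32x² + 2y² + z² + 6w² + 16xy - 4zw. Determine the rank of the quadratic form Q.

3

The associated matrix is A = [[32, 8, 0, 0], [8, 2, 0, 0], [0, 0, 1, -2], [0, 0, -2, 6]].
Applying the same elementary operations to the rows and columns of A produces a congruent diagonal matrix with entries 32, 0, 1, 2.
Counting signs: 3 positive, 1 zero.
The rank is the number of nonzero pivots: 3.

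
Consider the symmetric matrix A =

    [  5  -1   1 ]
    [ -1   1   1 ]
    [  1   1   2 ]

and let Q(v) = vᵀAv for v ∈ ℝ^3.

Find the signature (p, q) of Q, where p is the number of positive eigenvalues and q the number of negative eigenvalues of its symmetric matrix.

Congruent diagonalization of A (simultaneous row and column reduction) yields pivots 5, 4/5, 0.
That gives 2 positive, 1 zero pivots.

(2, 0)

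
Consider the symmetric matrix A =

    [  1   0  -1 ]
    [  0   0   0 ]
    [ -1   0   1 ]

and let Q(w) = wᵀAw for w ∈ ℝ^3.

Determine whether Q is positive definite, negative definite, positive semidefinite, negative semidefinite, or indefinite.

Congruent diagonalization of A (simultaneous row and column reduction) yields pivots 1, 0, 0.
Counting signs: 1 positive, 2 zero.
Hence Q is positive semidefinite.

positive semidefinite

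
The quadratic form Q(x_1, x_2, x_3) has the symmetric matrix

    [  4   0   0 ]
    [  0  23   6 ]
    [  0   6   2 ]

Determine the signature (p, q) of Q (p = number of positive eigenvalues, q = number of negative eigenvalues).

Row-reducing A symmetrically gives the diagonal entries 4, 23, 10/23.
That gives 3 positive pivots.

(3, 0)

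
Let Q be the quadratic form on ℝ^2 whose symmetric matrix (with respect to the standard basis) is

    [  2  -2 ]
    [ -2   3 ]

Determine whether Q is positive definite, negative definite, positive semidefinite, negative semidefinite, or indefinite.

Applying the same elementary operations to the rows and columns of A produces a congruent diagonal matrix with entries 2, 1.
So there are 2 positive pivots.
Hence Q is positive definite.

positive definite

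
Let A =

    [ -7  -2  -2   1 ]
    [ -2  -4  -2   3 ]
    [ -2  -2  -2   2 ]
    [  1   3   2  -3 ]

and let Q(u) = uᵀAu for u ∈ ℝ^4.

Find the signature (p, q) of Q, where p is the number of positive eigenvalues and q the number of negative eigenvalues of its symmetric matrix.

(0, 4)

Congruent diagonalization of A (simultaneous row and column reduction) yields pivots -7, -24/7, -5/6, -3/10.
That gives 4 negative pivots.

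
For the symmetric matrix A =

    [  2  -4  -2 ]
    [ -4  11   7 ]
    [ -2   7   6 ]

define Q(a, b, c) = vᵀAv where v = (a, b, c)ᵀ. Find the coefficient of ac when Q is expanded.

The coefficient of ac is A[1,3] + A[3,1] = 2·(-2) = -4.

-4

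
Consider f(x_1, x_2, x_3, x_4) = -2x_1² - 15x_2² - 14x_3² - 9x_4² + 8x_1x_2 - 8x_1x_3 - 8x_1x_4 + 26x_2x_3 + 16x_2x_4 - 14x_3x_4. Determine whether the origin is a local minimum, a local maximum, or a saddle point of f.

The Hessian at the origin is H = [[-4, 8, -8, -8], [8, -30, 26, 16], [-8, 26, -28, -14], [-8, 16, -14, -18]].
Congruent diagonalization of H (simultaneous row and column reduction) yields pivots -4, -14, -34/7, -20/17.
Counting signs: 4 negative.
H is negative definite, so the origin is a strict local maximum.

local maximum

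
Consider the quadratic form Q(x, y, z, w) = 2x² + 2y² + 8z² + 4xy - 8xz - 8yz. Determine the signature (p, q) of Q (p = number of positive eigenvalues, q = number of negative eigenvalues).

(1, 0)

Write A = [[2, 2, -4, 0], [2, 2, -4, 0], [-4, -4, 8, 0], [0, 0, 0, 0]].
Row-reducing A symmetrically gives the diagonal entries 2, 0, 0, 0.
Counting signs: 1 positive, 3 zero.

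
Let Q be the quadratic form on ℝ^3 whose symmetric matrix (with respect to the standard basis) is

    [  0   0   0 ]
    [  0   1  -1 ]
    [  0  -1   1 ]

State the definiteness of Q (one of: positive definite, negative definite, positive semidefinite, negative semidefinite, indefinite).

positive semidefinite

Row-reducing A symmetrically gives the diagonal entries 0, 1, 0.
That gives 1 positive, 2 zero pivots.
Hence Q is positive semidefinite.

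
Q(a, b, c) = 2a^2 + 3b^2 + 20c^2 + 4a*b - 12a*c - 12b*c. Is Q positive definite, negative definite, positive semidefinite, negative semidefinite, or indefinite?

The symmetric matrix is A = [[2, 2, -6], [2, 3, -6], [-6, -6, 20]].
Applying the same elementary operations to the rows and columns of A produces a congruent diagonal matrix with entries 2, 1, 2.
So there are 3 positive pivots.
Hence Q is positive definite.

positive definite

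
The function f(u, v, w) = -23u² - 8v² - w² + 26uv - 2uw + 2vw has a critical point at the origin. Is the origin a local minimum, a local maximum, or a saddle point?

local maximum

The Hessian at the origin is H = [[-46, 26, -2], [26, -16, 2], [-2, 2, -2]].
Symmetric row and column elimination reduces H to a congruent diagonal form with pivots -46, -30/23, -4/3.
That gives 3 negative pivots.
H is negative definite, so the origin is a strict local maximum.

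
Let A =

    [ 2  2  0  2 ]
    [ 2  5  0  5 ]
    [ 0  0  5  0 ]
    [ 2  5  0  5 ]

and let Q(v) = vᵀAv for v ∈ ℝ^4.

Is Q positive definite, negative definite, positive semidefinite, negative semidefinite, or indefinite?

Applying the same elementary operations to the rows and columns of A produces a congruent diagonal matrix with entries 2, 3, 5, 0.
Counting signs: 3 positive, 1 zero.
Hence Q is positive semidefinite.

positive semidefinite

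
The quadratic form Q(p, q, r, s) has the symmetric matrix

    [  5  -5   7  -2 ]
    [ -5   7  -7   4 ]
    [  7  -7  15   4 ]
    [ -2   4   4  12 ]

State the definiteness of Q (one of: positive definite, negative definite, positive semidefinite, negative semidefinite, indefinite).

Congruent diagonalization of A (simultaneous row and column reduction) yields pivots 5, 2, 26/5, 4/13.
Counting signs: 4 positive.
Hence Q is positive definite.

positive definite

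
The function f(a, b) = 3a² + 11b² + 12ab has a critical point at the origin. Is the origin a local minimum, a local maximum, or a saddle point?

saddle point

The Hessian at the origin is H = [[6, 12], [12, 22]].
det H = 6·22 − (12)² = -12 < 0, so H is indefinite.
Therefore the origin is a saddle point.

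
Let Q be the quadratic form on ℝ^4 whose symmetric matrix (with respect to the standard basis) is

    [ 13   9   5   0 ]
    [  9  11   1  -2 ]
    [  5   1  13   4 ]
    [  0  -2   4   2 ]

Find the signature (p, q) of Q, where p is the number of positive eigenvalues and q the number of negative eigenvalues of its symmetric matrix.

An LDLᵀ factorisation of A has diagonal entries 13, 62/13, 304/31, 5/19.
Counting signs: 4 positive.

(4, 0)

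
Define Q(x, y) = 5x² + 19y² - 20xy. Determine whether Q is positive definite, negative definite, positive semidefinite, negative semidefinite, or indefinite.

The symmetric matrix of Q is [[5, -10], [-10, 19]].
For the 2×2 matrix [[5, -10], [-10, 19]]: det = 5·19 − (-10)² = -5, trace = 24.
det < 0 so the eigenvalues have opposite signs; the form is indefinite.

indefinite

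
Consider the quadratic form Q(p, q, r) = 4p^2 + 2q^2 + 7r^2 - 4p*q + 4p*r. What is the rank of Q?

The associated matrix is A = [[4, -2, 2], [-2, 2, 0], [2, 0, 7]].
Applying the same elementary operations to the rows and columns of A produces a congruent diagonal matrix with entries 4, 1, 5.
Counting signs: 3 positive.
The rank is the number of nonzero pivots: 3.

3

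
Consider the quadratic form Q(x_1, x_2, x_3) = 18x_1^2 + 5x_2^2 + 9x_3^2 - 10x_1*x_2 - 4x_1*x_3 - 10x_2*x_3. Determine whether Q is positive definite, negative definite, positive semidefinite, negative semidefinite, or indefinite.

positive definite

The symmetric matrix of Q is A = [[18, -5, -2], [-5, 5, -5], [-2, -5, 9]].
Leading principal minors: Δ_1 = 18, Δ_2 = 65, Δ_3 = 15.
All leading principal minors are positive, so by Sylvester's criterion Q is positive definite.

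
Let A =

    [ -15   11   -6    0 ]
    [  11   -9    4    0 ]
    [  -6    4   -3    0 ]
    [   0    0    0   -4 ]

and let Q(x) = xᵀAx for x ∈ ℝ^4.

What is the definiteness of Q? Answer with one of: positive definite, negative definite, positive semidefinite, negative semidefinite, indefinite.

Leading principal minors: Δ_1 = -15, Δ_2 = 14, Δ_3 = -6, Δ_4 = 24.
The signs alternate starting with Δ_1 < 0, so by Sylvester's criterion Q is negative definite.

negative definite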